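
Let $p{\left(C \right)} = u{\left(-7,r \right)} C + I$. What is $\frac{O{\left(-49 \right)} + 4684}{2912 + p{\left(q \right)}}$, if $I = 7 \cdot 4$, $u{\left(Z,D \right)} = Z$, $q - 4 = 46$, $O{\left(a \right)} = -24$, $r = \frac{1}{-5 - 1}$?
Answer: $\frac{466}{259} \approx 1.7992$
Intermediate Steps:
$r = - \frac{1}{6}$ ($r = \frac{1}{-6} = - \frac{1}{6} \approx -0.16667$)
$q = 50$ ($q = 4 + 46 = 50$)
$I = 28$
$p{\left(C \right)} = 28 - 7 C$ ($p{\left(C \right)} = - 7 C + 28 = 28 - 7 C$)
$\frac{O{\left(-49 \right)} + 4684}{2912 + p{\left(q \right)}} = \frac{-24 + 4684}{2912 + \left(28 - 350\right)} = \frac{4660}{2912 + \left(28 - 350\right)} = \frac{4660}{2912 - 322} = \frac{4660}{2590} = 4660 \cdot \frac{1}{2590} = \frac{466}{259}$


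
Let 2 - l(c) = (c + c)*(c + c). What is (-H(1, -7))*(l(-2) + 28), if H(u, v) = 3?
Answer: -42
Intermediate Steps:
l(c) = 2 - 4*c² (l(c) = 2 - (c + c)*(c + c) = 2 - 2*c*2*c = 2 - 4*c²)
(-H(1, -7))*(l(-2) + 28) = (-1*3)*((2 - 4*(-2)²) + 28) = -3*((2 - 4*4) + 28) = -3*((2 - 16) + 28) = -3*(-14 + 28) = -3*14 = -42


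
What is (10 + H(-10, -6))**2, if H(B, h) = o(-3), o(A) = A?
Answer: 49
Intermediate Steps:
H(B, h) = -3
(10 + H(-10, -6))**2 = (10 - 3)**2 = 7**2 = 49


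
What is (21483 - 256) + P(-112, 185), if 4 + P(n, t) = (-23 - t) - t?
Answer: 20830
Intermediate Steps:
P(n, t) = -27 - 2*t (P(n, t) = -4 + ((-23 - t) - t) = -4 + (-23 - 2*t) = -27 - 2*t)
(21483 - 256) + P(-112, 185) = (21483 - 256) + (-27 - 2*185) = 21227 + (-27 - 370) = 21227 - 397 = 20830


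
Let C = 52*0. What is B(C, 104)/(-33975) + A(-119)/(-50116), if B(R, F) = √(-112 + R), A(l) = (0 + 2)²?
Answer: -1/12529 - 4*I*√7/33975 ≈ -7.9815e-5 - 0.00031149*I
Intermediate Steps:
C = 0
A(l) = 4 (A(l) = 2² = 4)
B(C, 104)/(-33975) + A(-119)/(-50116) = √(-112 + 0)/(-33975) + 4/(-50116) = √(-112)*(-1/33975) + 4*(-1/50116) = (4*I*√7)*(-1/33975) - 1/12529 = -4*I*√7/33975 - 1/12529 = -1/12529 - 4*I*√7/33975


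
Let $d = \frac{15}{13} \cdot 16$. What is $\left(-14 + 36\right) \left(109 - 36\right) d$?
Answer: $\frac{385440}{13} \approx 29649.0$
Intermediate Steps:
$d = \frac{240}{13}$ ($d = 15 \cdot \frac{1}{13} \cdot 16 = \frac{15}{13} \cdot 16 = \frac{240}{13} \approx 18.462$)
$\left(-14 + 36\right) \left(109 - 36\right) d = \left(-14 + 36\right) \left(109 - 36\right) \frac{240}{13} = 22 \left(109 - 36\right) \frac{240}{13} = 22 \cdot 73 \cdot \frac{240}{13} = 1606 \cdot \frac{240}{13} = \frac{385440}{13}$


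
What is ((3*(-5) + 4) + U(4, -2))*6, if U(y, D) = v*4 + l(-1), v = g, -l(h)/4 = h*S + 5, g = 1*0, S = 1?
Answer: -162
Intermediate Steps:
g = 0
l(h) = -20 - 4*h (l(h) = -4*(h*1 + 5) = -4*(h + 5) = -4*(5 + h) = -20 - 4*h)
v = 0
U(y, D) = -16 (U(y, D) = 0*4 + (-20 - 4*(-1)) = 0 + (-20 + 4) = 0 - 16 = -16)
((3*(-5) + 4) + U(4, -2))*6 = ((3*(-5) + 4) - 16)*6 = ((-15 + 4) - 16)*6 = (-11 - 16)*6 = -27*6 = -162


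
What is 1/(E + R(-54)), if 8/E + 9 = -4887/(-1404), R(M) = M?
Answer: -287/15914 ≈ -0.018034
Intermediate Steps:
E = -416/287 (E = 8/(-9 - 4887/(-1404)) = 8/(-9 - 4887*(-1/1404)) = 8/(-9 + 181/52) = 8/(-287/52) = 8*(-52/287) = -416/287 ≈ -1.4495)
1/(E + R(-54)) = 1/(-416/287 - 54) = 1/(-15914/287) = -287/15914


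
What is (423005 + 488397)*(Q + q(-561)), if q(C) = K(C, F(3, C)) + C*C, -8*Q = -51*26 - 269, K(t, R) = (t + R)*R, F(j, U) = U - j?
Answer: 3461214514463/4 ≈ 8.6530e+11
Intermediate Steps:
K(t, R) = R*(R + t) (K(t, R) = (R + t)*R = R*(R + t))
Q = 1595/8 (Q = -(-51*26 - 269)/8 = -(-1326 - 269)/8 = -1/8*(-1595) = 1595/8 ≈ 199.38)
q(C) = C**2 + (-3 + C)*(-3 + 2*C) (q(C) = (C - 1*3)*((C - 1*3) + C) + C*C = (C - 3)*((C - 3) + C) + C**2 = (-3 + C)*((-3 + C) + C) + C**2 = (-3 + C)*(-3 + 2*C) + C**2 = C**2 + (-3 + C)*(-3 + 2*C))
(423005 + 488397)*(Q + q(-561)) = (423005 + 488397)*(1595/8 + (9 - 9*(-561) + 3*(-561)**2)) = 911402*(1595/8 + (9 + 5049 + 3*314721)) = 911402*(1595/8 + (9 + 5049 + 944163)) = 911402*(1595/8 + 949221) = 911402*(7595363/8) = 3461214514463/4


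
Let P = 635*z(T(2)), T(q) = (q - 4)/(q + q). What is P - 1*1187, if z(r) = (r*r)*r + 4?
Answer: 10189/8 ≈ 1273.6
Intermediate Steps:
T(q) = (-4 + q)/(2*q) (T(q) = (-4 + q)/((2*q)) = (-4 + q)*(1/(2*q)) = (-4 + q)/(2*q))
z(r) = 4 + r³ (z(r) = r²*r + 4 = r³ + 4 = 4 + r³)
P = 19685/8 (P = 635*(4 + ((½)*(-4 + 2)/2)³) = 635*(4 + ((½)*(½)*(-2))³) = 635*(4 + (-½)³) = 635*(4 - ⅛) = 635*(31/8) = 19685/8 ≈ 2460.6)
P - 1*1187 = 19685/8 - 1*1187 = 19685/8 - 1187 = 10189/8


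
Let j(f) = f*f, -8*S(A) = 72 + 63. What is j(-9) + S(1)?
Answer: 513/8 ≈ 64.125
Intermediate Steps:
S(A) = -135/8 (S(A) = -(72 + 63)/8 = -1/8*135 = -135/8)
j(f) = f**2
j(-9) + S(1) = (-9)**2 - 135/8 = 81 - 135/8 = 513/8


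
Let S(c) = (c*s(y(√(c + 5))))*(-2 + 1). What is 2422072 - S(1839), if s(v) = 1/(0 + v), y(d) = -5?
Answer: 12108521/5 ≈ 2.4217e+6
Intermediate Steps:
s(v) = 1/v
S(c) = c/5 (S(c) = (c/(-5))*(-2 + 1) = (c*(-⅕))*(-1) = -c/5*(-1) = c/5)
2422072 - S(1839) = 2422072 - 1839/5 = 12108521/5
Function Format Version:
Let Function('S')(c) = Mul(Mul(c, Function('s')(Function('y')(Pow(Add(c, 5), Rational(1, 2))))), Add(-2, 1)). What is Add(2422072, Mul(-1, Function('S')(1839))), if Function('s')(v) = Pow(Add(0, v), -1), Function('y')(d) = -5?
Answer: Rational(12108521, 5) ≈ 2.4217e+6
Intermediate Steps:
Function('s')(v) = Pow(v, -1)
Function('S')(c) = Mul(Rational(1, 5), c) (Function('S')(c) = Mul(Mul(c, Pow(-5, -1)), Add(-2, 1)) = Mul(Mul(c, Rational(-1, 5)), -1) = Mul(Mul(Rational(-1, 5), c), -1) = Mul(Rational(1, 5), c))
Add(2422072, Mul(-1, Function('S')(1839))) = Add(2422072, Mul(-1, Mul(Rational(1, 5), 1839))) = Add(2422072, Mul(-1, Rational(1839, 5))) = Add(2422072, Rational(-1839, 5)) = Rational(12108521, 5)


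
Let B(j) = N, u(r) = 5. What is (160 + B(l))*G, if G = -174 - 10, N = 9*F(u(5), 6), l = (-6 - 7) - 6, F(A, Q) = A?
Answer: -37720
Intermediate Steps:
l = -19 (l = -13 - 6 = -19)
N = 45 (N = 9*5 = 45)
G = -184
B(j) = 45
(160 + B(l))*G = (160 + 45)*(-184) = 205*(-184) = -37720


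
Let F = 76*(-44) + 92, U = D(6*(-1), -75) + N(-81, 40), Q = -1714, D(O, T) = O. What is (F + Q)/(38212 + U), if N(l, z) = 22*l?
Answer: -2483/18212 ≈ -0.13634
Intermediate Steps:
U = -1788 (U = 6*(-1) + 22*(-81) = -6 - 1782 = -1788)
F = -3252 (F = -3344 + 92 = -3252)
(F + Q)/(38212 + U) = (-3252 - 1714)/(38212 - 1788) = -4966/36424 = -4966*1/36424 = -2483/18212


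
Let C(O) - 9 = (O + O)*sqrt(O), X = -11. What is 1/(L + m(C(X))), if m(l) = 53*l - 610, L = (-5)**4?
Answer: 123/3799295 + 583*I*sqrt(11)/7598590 ≈ 3.2374e-5 + 0.00025447*I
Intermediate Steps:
C(O) = 9 + 2*O**(3/2) (C(O) = 9 + (O + O)*sqrt(O) = 9 + (2*O)*sqrt(O) = 9 + 2*O**(3/2))
L = 625
m(l) = -610 + 53*l
1/(L + m(C(X))) = 1/(625 + (-610 + 53*(9 + 2*(-11)**(3/2)))) = 1/(625 + (-610 + 53*(9 + 2*(-11*I*sqrt(11))))) = 1/(625 + (-610 + 53*(9 - 22*I*sqrt(11)))) = 1/(625 + (-610 + (477 - 1166*I*sqrt(11)))) = 1/(625 + (-133 - 1166*I*sqrt(11))) = 1/(492 - 1166*I*sqrt(11))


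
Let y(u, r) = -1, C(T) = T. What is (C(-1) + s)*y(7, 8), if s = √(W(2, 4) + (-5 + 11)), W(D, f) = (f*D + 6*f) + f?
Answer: 1 - √42 ≈ -5.4807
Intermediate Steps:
W(D, f) = 7*f + D*f (W(D, f) = (D*f + 6*f) + f = (6*f + D*f) + f = 7*f + D*f)
s = √42 (s = √(4*(7 + 2) + (-5 + 11)) = √(4*9 + 6) = √(36 + 6) = √42 ≈ 6.4807)
(C(-1) + s)*y(7, 8) = (-1 + √42)*(-1) = 1 - √42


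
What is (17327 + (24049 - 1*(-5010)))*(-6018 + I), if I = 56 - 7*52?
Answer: -293437836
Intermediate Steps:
I = -308 (I = 56 - 364 = -308)
(17327 + (24049 - 1*(-5010)))*(-6018 + I) = (17327 + (24049 - 1*(-5010)))*(-6018 - 308) = (17327 + (24049 + 5010))*(-6326) = (17327 + 29059)*(-6326) = 46386*(-6326) = -293437836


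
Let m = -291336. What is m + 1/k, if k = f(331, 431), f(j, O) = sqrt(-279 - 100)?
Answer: -291336 - I*sqrt(379)/379 ≈ -2.9134e+5 - 0.051367*I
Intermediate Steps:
f(j, O) = I*sqrt(379) (f(j, O) = sqrt(-379) = I*sqrt(379))
k = I*sqrt(379) ≈ 19.468*I
m + 1/k = -291336 + 1/(I*sqrt(379)) = -291336 - I*sqrt(379)/379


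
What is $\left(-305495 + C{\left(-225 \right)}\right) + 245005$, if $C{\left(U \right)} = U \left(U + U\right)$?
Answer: $40760$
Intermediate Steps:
$C{\left(U \right)} = 2 U^{2}$ ($C{\left(U \right)} = U 2 U = 2 U^{2}$)
$\left(-305495 + C{\left(-225 \right)}\right) + 245005 = \left(-305495 + 2 \left(-225\right)^{2}\right) + 245005 = \left(-305495 + 2 \cdot 50625\right) + 245005 = \left(-305495 + 101250\right) + 245005 = -204245 + 245005 = 40760$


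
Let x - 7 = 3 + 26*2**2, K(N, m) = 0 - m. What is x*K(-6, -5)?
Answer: 570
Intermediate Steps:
K(N, m) = -m
x = 114 (x = 7 + (3 + 26*2**2) = 7 + (3 + 26*4) = 7 + (3 + 104) = 7 + 107 = 114)
x*K(-6, -5) = 114*(-1*(-5)) = 114*5 = 570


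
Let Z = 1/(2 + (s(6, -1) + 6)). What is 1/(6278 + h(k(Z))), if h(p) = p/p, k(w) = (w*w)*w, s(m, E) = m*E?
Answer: 1/6279 ≈ 0.00015926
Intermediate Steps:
s(m, E) = E*m
Z = ½ (Z = 1/(2 + (-1*6 + 6)) = 1/(2 + (-6 + 6)) = 1/(2 + 0) = 1/2 = ½ ≈ 0.50000)
k(w) = w³ (k(w) = w²*w = w³)
h(p) = 1
1/(6278 + h(k(Z))) = 1/(6278 + 1) = 1/6279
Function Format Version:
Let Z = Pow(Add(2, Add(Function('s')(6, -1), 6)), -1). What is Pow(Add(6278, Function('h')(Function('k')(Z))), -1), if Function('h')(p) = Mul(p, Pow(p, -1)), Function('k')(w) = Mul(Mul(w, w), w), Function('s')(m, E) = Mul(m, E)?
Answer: Rational(1, 6279) ≈ 0.00015926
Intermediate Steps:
Function('s')(m, E) = Mul(E, m)
Z = Rational(1, 2) (Z = Pow(Add(2, Add(Mul(-1, 6), 6)), -1) = Pow(Add(2, Add(-6, 6)), -1) = Pow(Add(2, 0), -1) = Pow(2, -1) = Rational(1, 2) ≈ 0.50000)
Function('k')(w) = Pow(w, 3) (Function('k')(w) = Mul(Pow(w, 2), w) = Pow(w, 3))
Function('h')(p) = 1
Pow(Add(6278, Function('h')(Function('k')(Z))), -1) = Pow(Add(6278, 1), -1) = Pow(6279, -1) = Rational(1, 6279)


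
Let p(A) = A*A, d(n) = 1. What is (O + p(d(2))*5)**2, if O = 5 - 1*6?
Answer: 16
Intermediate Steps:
p(A) = A**2
O = -1 (O = 5 - 6 = -1)
(O + p(d(2))*5)**2 = (-1 + 1**2*5)**2 = (-1 + 1*5)**2 = (-1 + 5)**2 = 4**2 = 16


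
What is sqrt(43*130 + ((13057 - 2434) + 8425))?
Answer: sqrt(24638) ≈ 156.96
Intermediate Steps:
sqrt(43*130 + ((13057 - 2434) + 8425)) = sqrt(5590 + (10623 + 8425)) = sqrt(5590 + 19048) = sqrt(24638)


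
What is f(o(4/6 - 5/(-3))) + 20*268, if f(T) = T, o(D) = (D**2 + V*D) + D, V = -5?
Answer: 48205/9 ≈ 5356.1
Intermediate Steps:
o(D) = D**2 - 4*D (o(D) = (D**2 - 5*D) + D = D**2 - 4*D)
f(o(4/6 - 5/(-3))) + 20*268 = (4/6 - 5/(-3))*(-4 + (4/6 - 5/(-3))) + 20*268 = (4*(1/6) - 5*(-1/3))*(-4 + (4*(1/6) - 5*(-1/3))) + 5360 = (2/3 + 5/3)*(-4 + (2/3 + 5/3)) + 5360 = 7*(-4 + 7/3)/3 + 5360 = (7/3)*(-5/3) + 5360 = -35/9 + 5360 = 48205/9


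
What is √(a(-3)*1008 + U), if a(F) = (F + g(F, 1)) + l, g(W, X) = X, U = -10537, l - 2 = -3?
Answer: I*√13561 ≈ 116.45*I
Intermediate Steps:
l = -1 (l = 2 - 3 = -1)
a(F) = F (a(F) = (F + 1) - 1 = (1 + F) - 1 = F)
√(a(-3)*1008 + U) = √(-3*1008 - 10537) = √(-3024 - 10537) = √(-13561) = I*√13561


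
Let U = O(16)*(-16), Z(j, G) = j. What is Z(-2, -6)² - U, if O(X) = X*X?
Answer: 4100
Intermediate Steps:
O(X) = X²
U = -4096 (U = 16²*(-16) = 256*(-16) = -4096)
Z(-2, -6)² - U = (-2)² - 1*(-4096) = 4 + 4096 = 4100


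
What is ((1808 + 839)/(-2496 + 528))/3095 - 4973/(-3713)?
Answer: 30280515769/22615734480 ≈ 1.3389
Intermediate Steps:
((1808 + 839)/(-2496 + 528))/3095 - 4973/(-3713) = (2647/(-1968))*(1/3095) - 4973*(-1/3713) = (2647*(-1/1968))*(1/3095) + 4973/3713 = -2647/1968*1/3095 + 4973/3713 = -2647/6090960 + 4973/3713 = 30280515769/22615734480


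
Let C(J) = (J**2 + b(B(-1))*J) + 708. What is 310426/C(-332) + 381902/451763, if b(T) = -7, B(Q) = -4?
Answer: 542874775/151375356 ≈ 3.5863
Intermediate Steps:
C(J) = 708 + J**2 - 7*J (C(J) = (J**2 - 7*J) + 708 = 708 + J**2 - 7*J)
310426/C(-332) + 381902/451763 = 310426/(708 + (-332)**2 - 7*(-332)) + 381902/451763 = 310426/(708 + 110224 + 2324) + 381902*(1/451763) = 310426/113256 + 381902/451763 = 310426*(1/113256) + 381902/451763 = 155213/56628 + 381902/451763 = 542874775/151375356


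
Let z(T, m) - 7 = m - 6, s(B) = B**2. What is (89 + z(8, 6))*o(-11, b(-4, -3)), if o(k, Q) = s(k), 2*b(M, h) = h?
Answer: 11616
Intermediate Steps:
z(T, m) = 1 + m (z(T, m) = 7 + (m - 6) = 7 + (-6 + m) = 1 + m)
b(M, h) = h/2
o(k, Q) = k**2
(89 + z(8, 6))*o(-11, b(-4, -3)) = (89 + (1 + 6))*(-11)**2 = (89 + 7)*121 = 96*121 = 11616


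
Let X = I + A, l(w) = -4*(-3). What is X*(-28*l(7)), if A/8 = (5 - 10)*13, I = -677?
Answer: 402192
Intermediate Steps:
A = -520 (A = 8*((5 - 10)*13) = 8*(-5*13) = 8*(-65) = -520)
l(w) = 12
X = -1197 (X = -677 - 520 = -1197)
X*(-28*l(7)) = -(-33516)*12 = -1197*(-336) = 402192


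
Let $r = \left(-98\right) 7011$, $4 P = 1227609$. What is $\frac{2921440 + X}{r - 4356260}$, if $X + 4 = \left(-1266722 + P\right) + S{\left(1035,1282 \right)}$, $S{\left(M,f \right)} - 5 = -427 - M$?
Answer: $- \frac{7840637}{20173352} \approx -0.38866$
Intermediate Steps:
$P = \frac{1227609}{4}$ ($P = \frac{1}{4} \cdot 1227609 = \frac{1227609}{4} \approx 3.069 \cdot 10^{5}$)
$S{\left(M,f \right)} = -422 - M$ ($S{\left(M,f \right)} = 5 - \left(427 + M\right) = -422 - M$)
$X = - \frac{3845123}{4}$ ($X = -4 + \left(\left(-1266722 + \frac{1227609}{4}\right) - 1457\right) = -4 - \frac{3845107}{4} = - \frac{3845123}{4} \approx -9.6128 \cdot 10^{5}$)
$r = -687078$
$\frac{2921440 + X}{r - 4356260} = \frac{2921440 - \frac{3845123}{4}}{-687078 - 4356260} = \frac{7840637}{4 \left(-5043338\right)} = \frac{7840637}{4} \left(- \frac{1}{5043338}\right) = - \frac{7840637}{20173352}$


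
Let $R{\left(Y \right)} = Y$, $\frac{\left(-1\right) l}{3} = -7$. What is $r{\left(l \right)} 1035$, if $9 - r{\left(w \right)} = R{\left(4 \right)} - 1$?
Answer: $6210$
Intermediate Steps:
$l = 21$ ($l = \left(-3\right) \left(-7\right) = 21$)
$r{\left(w \right)} = 6$ ($r{\left(w \right)} = 9 - \left(4 - 1\right) = 9 - 3 = 6$)
$r{\left(l \right)} 1035 = 6 \cdot 1035 = 6210$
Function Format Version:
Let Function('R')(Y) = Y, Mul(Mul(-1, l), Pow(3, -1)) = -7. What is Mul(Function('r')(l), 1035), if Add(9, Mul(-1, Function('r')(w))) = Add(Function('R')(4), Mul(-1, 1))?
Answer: 6210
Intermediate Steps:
l = 21 (l = Mul(-3, -7) = 21)
Function('r')(w) = 6 (Function('r')(w) = Add(9, Mul(-1, Add(4, Mul(-1, 1)))) = Add(9, Mul(-1, Add(4, -1))) = Add(9, Mul(-1, 3)) = Add(9, -3) = 6)
Mul(Function('r')(l), 1035) = Mul(6, 1035) = 6210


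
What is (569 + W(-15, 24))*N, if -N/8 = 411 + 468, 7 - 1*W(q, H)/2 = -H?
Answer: -4437192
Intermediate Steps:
W(q, H) = 14 + 2*H (W(q, H) = 14 - (-2)*H = 14 + 2*H)
N = -7032 (N = -8*(411 + 468) = -8*879 = -7032)
(569 + W(-15, 24))*N = (569 + (14 + 2*24))*(-7032) = (569 + (14 + 48))*(-7032) = (569 + 62)*(-7032) = 631*(-7032) = -4437192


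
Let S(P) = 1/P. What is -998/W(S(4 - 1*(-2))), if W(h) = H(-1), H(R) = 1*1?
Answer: -998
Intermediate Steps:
H(R) = 1
W(h) = 1
-998/W(S(4 - 1*(-2))) = -998/1 = -998*1 = -998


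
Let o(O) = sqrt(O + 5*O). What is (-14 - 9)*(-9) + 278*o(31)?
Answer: 207 + 278*sqrt(186) ≈ 3998.4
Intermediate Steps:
o(O) = sqrt(6)*sqrt(O) (o(O) = sqrt(6*O) = sqrt(6)*sqrt(O))
(-14 - 9)*(-9) + 278*o(31) = (-14 - 9)*(-9) + 278*(sqrt(6)*sqrt(31)) = -23*(-9) + 278*sqrt(186) = 207 + 278*sqrt(186)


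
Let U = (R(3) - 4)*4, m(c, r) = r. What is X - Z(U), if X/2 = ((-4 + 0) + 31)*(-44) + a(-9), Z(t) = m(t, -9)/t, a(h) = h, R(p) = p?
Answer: -9585/4 ≈ -2396.3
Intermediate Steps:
U = -4 (U = (3 - 4)*4 = -1*4 = -4)
Z(t) = -9/t
X = -2394 (X = 2*(((-4 + 0) + 31)*(-44) - 9) = 2*((-4 + 31)*(-44) - 9) = 2*(27*(-44) - 9) = 2*(-1188 - 9) = 2*(-1197) = -2394)
X - Z(U) = -2394 - (-9)/(-4) = -2394 - (-9)*(-1)/4 = -2394 - 1*9/4 = -2394 - 9/4 = -9585/4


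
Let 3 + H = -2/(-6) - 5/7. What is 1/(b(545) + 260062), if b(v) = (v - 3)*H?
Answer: 21/5422820 ≈ 3.8725e-6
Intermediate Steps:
H = -71/21 (H = -3 + (-2/(-6) - 5/7) = -3 + (-2*(-⅙) - 5*⅐) = -3 + (⅓ - 5/7) = -3 - 8/21 = -71/21 ≈ -3.3810)
b(v) = 71/7 - 71*v/21 (b(v) = (v - 3)*(-71/21) = (-3 + v)*(-71/21) = 71/7 - 71*v/21)
1/(b(545) + 260062) = 1/((71/7 - 71/21*545) + 260062) = 1/((71/7 - 38695/21) + 260062) = 1/(-38482/21 + 260062) = 1/(5422820/21) = 21/5422820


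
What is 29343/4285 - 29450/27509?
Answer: 681003337/117876065 ≈ 5.7773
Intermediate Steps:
29343/4285 - 29450/27509 = 681003337/117876065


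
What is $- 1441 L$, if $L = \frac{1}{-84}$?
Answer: $\frac{1441}{84} \approx 17.155$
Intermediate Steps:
$L = - \frac{1}{84} \approx -0.011905$
$- 1441 L = \left(-1441\right) \left(- \frac{1}{84}\right) = \frac{1441}{84}$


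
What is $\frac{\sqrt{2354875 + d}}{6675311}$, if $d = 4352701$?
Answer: $\frac{2 \sqrt{1676894}}{6675311} \approx 0.00038798$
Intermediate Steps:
$\frac{\sqrt{2354875 + d}}{6675311} = \frac{\sqrt{2354875 + 4352701}}{6675311} = \sqrt{6707576} \cdot \frac{1}{6675311} = 2 \sqrt{1676894} \cdot \frac{1}{6675311} = \frac{2 \sqrt{1676894}}{6675311}$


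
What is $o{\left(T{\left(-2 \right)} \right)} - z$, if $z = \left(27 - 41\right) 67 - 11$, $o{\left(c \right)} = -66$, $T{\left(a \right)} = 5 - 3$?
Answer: $883$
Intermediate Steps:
$T{\left(a \right)} = 2$
$z = -949$ ($z = \left(-14\right) 67 - 11 = -938 - 11 = -949$)
$o{\left(T{\left(-2 \right)} \right)} - z = -66 - -949 = -66 + 949 = 883$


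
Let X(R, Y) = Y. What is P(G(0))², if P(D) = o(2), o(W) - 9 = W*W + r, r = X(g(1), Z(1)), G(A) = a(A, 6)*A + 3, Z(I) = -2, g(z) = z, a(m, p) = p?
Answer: 121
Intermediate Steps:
G(A) = 3 + 6*A (G(A) = 6*A + 3 = 3 + 6*A)
r = -2
o(W) = 7 + W² (o(W) = 9 + (W*W - 2) = 9 + (W² - 2) = 9 + (-2 + W²) = 7 + W²)
P(D) = 11 (P(D) = 7 + 2² = 7 + 4 = 11)
P(G(0))² = 11² = 121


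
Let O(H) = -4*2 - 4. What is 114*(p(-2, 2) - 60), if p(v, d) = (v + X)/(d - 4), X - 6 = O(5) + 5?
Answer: -6669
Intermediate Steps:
O(H) = -12 (O(H) = -8 - 4 = -12)
X = -1 (X = 6 + (-12 + 5) = 6 - 7 = -1)
p(v, d) = (-1 + v)/(-4 + d) (p(v, d) = (v - 1)/(d - 4) = (-1 + v)/(-4 + d))
114*(p(-2, 2) - 60) = 114*((-1 - 2)/(-4 + 2) - 60) = 114*(-3/(-2) - 60) = 114*(-1/2*(-3) - 60) = 114*(3/2 - 60) = 114*(-117/2) = -6669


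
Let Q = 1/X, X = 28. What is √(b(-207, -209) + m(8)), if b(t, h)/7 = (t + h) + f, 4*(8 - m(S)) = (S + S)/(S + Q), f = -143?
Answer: I*√878737/15 ≈ 62.494*I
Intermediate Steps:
Q = 1/28 ≈ 0.035714
m(S) = 8 - S/(2*(1/28 + S)) (m(S) = 8 - (S + S)/(4*(S + 1/28)) = 8 - 2*S/(4*(1/28 + S)) = 8 - S/(2*(1/28 + S)))
b(t, h) = -1001 + 7*h + 7*t (b(t, h) = 7*((t + h) - 143) = 7*((h + t) - 143) = 7*(-143 + h + t) = -1001 + 7*h + 7*t)
√(b(-207, -209) + m(8)) = √((-1001 + 7*(-209) + 7*(-207)) + 2*(4 + 105*8)/(1 + 28*8)) = √((-1001 - 1463 - 1449) + 2*(4 + 840)/(1 + 224)) = √(-3913 + 2*844/225) = √(-3913 + 2*(1/225)*844) = √(-3913 + 1688/225) = √(-878737/225) = I*√878737/15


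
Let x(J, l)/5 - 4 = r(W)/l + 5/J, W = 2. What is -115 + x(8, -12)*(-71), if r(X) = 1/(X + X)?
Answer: -83975/48 ≈ -1749.5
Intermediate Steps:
r(X) = 1/(2*X)
x(J, l) = 20 + 25/J + 5/(4*l) (x(J, l) = 20 + 5*(((½)/2)/l + 5/J) = 20 + 5*(((½)*(½))/l + 5/J) = 20 + 5*(1/(4*l) + 5/J) = 20 + 5*(5/J + 1/(4*l)) = 20 + (25/J + 5/(4*l)) = 20 + 25/J + 5/(4*l))
-115 + x(8, -12)*(-71) = -115 + (20 + 25/8 + (5/4)/(-12))*(-71) = -115 + (20 + 25*(⅛) + (5/4)*(-1/12))*(-71) = -115 + (20 + 25/8 - 5/48)*(-71) = -115 + (1105/48)*(-71) = -115 - 78455/48 = -83975/48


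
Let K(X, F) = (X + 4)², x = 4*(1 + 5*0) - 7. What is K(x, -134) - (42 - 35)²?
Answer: -48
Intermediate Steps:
x = -3 (x = 4*(1 + 0) - 7 = 4*1 - 7 = 4 - 7 = -3)
K(X, F) = (4 + X)²
K(x, -134) - (42 - 35)² = (4 - 3)² - (42 - 35)² = 1² - 1*7² = 1 - 1*49 = 1 - 49 = -48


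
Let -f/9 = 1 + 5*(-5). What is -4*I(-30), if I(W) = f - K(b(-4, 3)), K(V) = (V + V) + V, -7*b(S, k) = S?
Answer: -6000/7 ≈ -857.14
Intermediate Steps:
f = 216 (f = -9*(1 + 5*(-5)) = -9*(1 - 25) = -9*(-24) = 216)
b(S, k) = -S/7
K(V) = 3*V (K(V) = 2*V + V = 3*V)
I(W) = 1500/7 (I(W) = 216 - 3*(-1/7*(-4)) = 216 - 3*4/7 = 216 - 1*12/7 = 216 - 12/7 = 1500/7)
-4*I(-30) = -4*1500/7 = -6000/7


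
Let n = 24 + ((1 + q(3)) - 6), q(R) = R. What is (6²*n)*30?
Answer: 23760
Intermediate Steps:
n = 22 (n = 24 + ((1 + 3) - 6) = 24 + (4 - 6) = 24 - 2 = 22)
(6²*n)*30 = (6²*22)*30 = (36*22)*30 = 792*30 = 23760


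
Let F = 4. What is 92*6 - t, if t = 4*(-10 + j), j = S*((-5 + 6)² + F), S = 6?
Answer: 472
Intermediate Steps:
j = 30 (j = 6*((-5 + 6)² + 4) = 6*(1² + 4) = 6*(1 + 4) = 6*5 = 30)
t = 80 (t = 4*(-10 + 30) = 4*20 = 80)
92*6 - t = 92*6 - 1*80 = 552 - 80 = 472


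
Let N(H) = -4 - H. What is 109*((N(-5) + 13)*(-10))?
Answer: -15260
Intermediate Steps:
109*((N(-5) + 13)*(-10)) = 109*(((-4 - 1*(-5)) + 13)*(-10)) = 109*(((-4 + 5) + 13)*(-10)) = 109*((1 + 13)*(-10)) = 109*(14*(-10)) = 109*(-140) = -15260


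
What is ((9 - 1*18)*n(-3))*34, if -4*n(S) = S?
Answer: -459/2 ≈ -229.50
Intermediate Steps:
n(S) = -S/4
((9 - 1*18)*n(-3))*34 = ((9 - 1*18)*(-¼*(-3)))*34 = ((9 - 18)*(¾))*34 = -9*¾*34 = -27/4*34 = -459/2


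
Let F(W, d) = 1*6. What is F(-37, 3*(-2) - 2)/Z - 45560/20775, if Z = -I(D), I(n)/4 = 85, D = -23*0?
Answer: -312301/141270 ≈ -2.2107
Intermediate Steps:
D = 0
I(n) = 340 (I(n) = 4*85 = 340)
Z = -340 (Z = -1*340 = -340)
F(W, d) = 6
F(-37, 3*(-2) - 2)/Z - 45560/20775 = 6/(-340) - 45560/20775 = 6*(-1/340) - 45560*1/20775 = -3/170 - 9112/4155 = -312301/141270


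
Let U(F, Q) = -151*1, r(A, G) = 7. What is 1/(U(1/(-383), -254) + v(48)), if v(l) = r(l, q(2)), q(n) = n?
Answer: -1/144 ≈ -0.0069444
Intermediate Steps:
v(l) = 7
U(F, Q) = -151
1/(U(1/(-383), -254) + v(48)) = 1/(-151 + 7) = 1/(-144) = -1/144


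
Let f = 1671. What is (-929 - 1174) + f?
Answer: -432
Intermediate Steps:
(-929 - 1174) + f = (-929 - 1174) + 1671 = -2103 + 1671 = -432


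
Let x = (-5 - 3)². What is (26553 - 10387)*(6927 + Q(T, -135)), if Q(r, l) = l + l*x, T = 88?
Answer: -29874768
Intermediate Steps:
x = 64 (x = (-8)² = 64)
Q(r, l) = 65*l (Q(r, l) = l + l*64 = l + 64*l = 65*l)
(26553 - 10387)*(6927 + Q(T, -135)) = (26553 - 10387)*(6927 + 65*(-135)) = 16166*(6927 - 8775) = 16166*(-1848) = -29874768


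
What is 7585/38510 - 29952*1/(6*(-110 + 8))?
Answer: 6433853/130934 ≈ 49.138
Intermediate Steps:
7585/38510 - 29952*1/(6*(-110 + 8)) = 7585*(1/38510) - 29952/(6*(-102)) = 1517/7702 - 29952/(-612) = 1517/7702 - 29952*(-1/612) = 1517/7702 + 832/17 = 6433853/130934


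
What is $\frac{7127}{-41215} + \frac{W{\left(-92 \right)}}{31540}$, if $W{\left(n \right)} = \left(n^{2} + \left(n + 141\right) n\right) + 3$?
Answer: $- \frac{12323079}{259984220} \approx -0.047399$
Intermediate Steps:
$W{\left(n \right)} = 3 + n^{2} + n \left(141 + n\right)$ ($W{\left(n \right)} = \left(n^{2} + \left(141 + n\right) n\right) + 3 = \left(n^{2} + n \left(141 + n\right)\right) + 3 = 3 + n^{2} + n \left(141 + n\right)$)
$\frac{7127}{-41215} + \frac{W{\left(-92 \right)}}{31540} = \frac{7127}{-41215} + \frac{3 + 2 \left(-92\right)^{2} + 141 \left(-92\right)}{31540} = 7127 \left(- \frac{1}{41215}\right) + \left(3 + 2 \cdot 8464 - 12972\right) \frac{1}{31540} = - \frac{7127}{41215} + \left(3 + 16928 - 12972\right) \frac{1}{31540} = - \frac{7127}{41215} + 3959 \cdot \frac{1}{31540} = - \frac{7127}{41215} + \frac{3959}{31540} = - \frac{12323079}{259984220}$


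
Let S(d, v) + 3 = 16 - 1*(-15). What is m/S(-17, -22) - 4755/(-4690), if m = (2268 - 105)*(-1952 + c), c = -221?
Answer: -314911431/1876 ≈ -1.6786e+5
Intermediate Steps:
m = -4700199 (m = (2268 - 105)*(-1952 - 221) = 2163*(-2173) = -4700199)
S(d, v) = 28 (S(d, v) = -3 + (16 - 1*(-15)) = -3 + (16 + 15) = -3 + 31 = 28)
m/S(-17, -22) - 4755/(-4690) = -4700199/28 - 4755/(-4690) = -4700199*1/28 - 4755*(-1/4690) = -671457/4 + 951/938 = -314911431/1876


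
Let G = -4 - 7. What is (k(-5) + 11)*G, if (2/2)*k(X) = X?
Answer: -66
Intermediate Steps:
k(X) = X
G = -11
(k(-5) + 11)*G = (-5 + 11)*(-11) = 6*(-11) = -66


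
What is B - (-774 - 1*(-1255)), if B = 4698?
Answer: 4217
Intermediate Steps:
B - (-774 - 1*(-1255)) = 4698 - (-774 - 1*(-1255)) = 4698 - (-774 + 1255) = 4698 - 1*481 = 4698 - 481 = 4217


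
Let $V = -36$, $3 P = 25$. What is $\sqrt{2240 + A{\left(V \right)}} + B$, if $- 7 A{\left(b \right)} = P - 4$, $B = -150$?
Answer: $-150 + \frac{\sqrt{987567}}{21} \approx -102.68$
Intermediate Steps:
$P = \frac{25}{3}$ ($P = \frac{1}{3} \cdot 25 = \frac{25}{3} \approx 8.3333$)
$A{\left(b \right)} = - \frac{13}{21}$ ($A{\left(b \right)} = - \frac{\frac{25}{3} - 4}{7} = \left(- \frac{1}{7}\right) \frac{13}{3} = - \frac{13}{21}$)
$\sqrt{2240 + A{\left(V \right)}} + B = \sqrt{2240 - \frac{13}{21}} - 150 = \sqrt{\frac{47027}{21}} - 150 = \frac{\sqrt{987567}}{21} - 150 = -150 + \frac{\sqrt{987567}}{21}$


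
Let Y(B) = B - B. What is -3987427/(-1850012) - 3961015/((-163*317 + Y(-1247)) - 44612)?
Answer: 7711846716021/178124705396 ≈ 43.295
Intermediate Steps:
Y(B) = 0
-3987427/(-1850012) - 3961015/((-163*317 + Y(-1247)) - 44612) = -3987427/(-1850012) - 3961015/((-163*317 + 0) - 44612) = -3987427*(-1/1850012) - 3961015/((-51671 + 0) - 44612) = 3987427/1850012 - 3961015/(-51671 - 44612) = 3987427/1850012 - 3961015/(-96283) = 3987427/1850012 - 3961015*(-1/96283) = 3987427/1850012 + 3961015/96283 = 7711846716021/178124705396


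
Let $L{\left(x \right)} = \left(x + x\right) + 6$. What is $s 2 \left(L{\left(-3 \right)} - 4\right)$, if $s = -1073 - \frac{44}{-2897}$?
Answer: $\frac{24867496}{2897} \approx 8583.9$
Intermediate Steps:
$L{\left(x \right)} = 6 + 2 x$ ($L{\left(x \right)} = 2 x + 6 = 6 + 2 x$)
$s = - \frac{3108437}{2897}$ ($s = -1073 - 44 \left(- \frac{1}{2897}\right) = -1073 - - \frac{44}{2897} = -1073 + \frac{44}{2897} = - \frac{3108437}{2897} \approx -1073.0$)
$s 2 \left(L{\left(-3 \right)} - 4\right) = - \frac{3108437 \cdot 2 \left(\left(6 + 2 \left(-3\right)\right) - 4\right)}{2897} = - \frac{3108437 \cdot 2 \left(\left(6 - 6\right) - 4\right)}{2897} = - \frac{3108437 \cdot 2 \left(0 - 4\right)}{2897} = - \frac{3108437 \cdot 2 \left(-4\right)}{2897} = \left(- \frac{3108437}{2897}\right) \left(-8\right) = \frac{24867496}{2897}$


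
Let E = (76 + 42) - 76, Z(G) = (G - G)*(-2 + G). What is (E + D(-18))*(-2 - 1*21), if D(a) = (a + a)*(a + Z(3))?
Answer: -15870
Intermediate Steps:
Z(G) = 0 (Z(G) = 0*(-2 + G) = 0)
D(a) = 2*a² (D(a) = (a + a)*(a + 0) = (2*a)*a = 2*a²)
E = 42 (E = 118 - 76 = 42)
(E + D(-18))*(-2 - 1*21) = (42 + 2*(-18)²)*(-2 - 1*21) = (42 + 2*324)*(-2 - 21) = (42 + 648)*(-23) = 690*(-23) = -15870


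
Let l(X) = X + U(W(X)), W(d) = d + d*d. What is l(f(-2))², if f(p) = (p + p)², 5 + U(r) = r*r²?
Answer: 404961651548281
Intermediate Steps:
W(d) = d + d²
U(r) = -5 + r³ (U(r) = -5 + r*r² = -5 + r³)
f(p) = 4*p² (f(p) = (2*p)² = 4*p²)
l(X) = -5 + X + X³*(1 + X)³ (l(X) = X + (-5 + (X*(1 + X))³) = X + (-5 + X³*(1 + X)³) = -5 + X + X³*(1 + X)³)
l(f(-2))² = (-5 + 4*(-2)² + (4*(-2)²)³*(1 + 4*(-2)²)³)² = (-5 + 4*4 + (4*4)³*(1 + 4*4)³)² = (-5 + 16 + 16³*(1 + 16)³)² = (-5 + 16 + 4096*17³)² = (-5 + 16 + 4096*4913)² = (-5 + 16 + 20123648)² = 20123659² = 404961651548281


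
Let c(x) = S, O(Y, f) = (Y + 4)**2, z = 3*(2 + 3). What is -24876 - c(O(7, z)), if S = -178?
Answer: -24698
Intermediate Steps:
z = 15 (z = 3*5 = 15)
O(Y, f) = (4 + Y)**2
c(x) = -178
-24876 - c(O(7, z)) = -24876 - 1*(-178) = -24876 + 178 = -24698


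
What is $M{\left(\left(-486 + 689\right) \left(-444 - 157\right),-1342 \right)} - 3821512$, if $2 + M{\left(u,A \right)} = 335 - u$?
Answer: $-3699176$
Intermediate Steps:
$M{\left(u,A \right)} = 333 - u$ ($M{\left(u,A \right)} = -2 - \left(-335 + u\right) = 333 - u$)
$M{\left(\left(-486 + 689\right) \left(-444 - 157\right),-1342 \right)} - 3821512 = \left(333 - \left(-486 + 689\right) \left(-444 - 157\right)\right) - 3821512 = \left(333 - 203 \left(-601\right)\right) - 3821512 = \left(333 - -122003\right) - 3821512 = \left(333 + 122003\right) - 3821512 = 122336 - 3821512 = -3699176$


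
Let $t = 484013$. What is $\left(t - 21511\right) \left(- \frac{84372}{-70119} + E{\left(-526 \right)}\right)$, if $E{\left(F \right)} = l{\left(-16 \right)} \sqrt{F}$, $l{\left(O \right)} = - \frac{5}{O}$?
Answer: $\frac{13007406248}{23373} + \frac{1156255 i \sqrt{526}}{8} \approx 5.5651 \cdot 10^{5} + 3.3148 \cdot 10^{6} i$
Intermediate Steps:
$E{\left(F \right)} = \frac{5 \sqrt{F}}{16}$ ($E{\left(F \right)} = - \frac{5}{-16} \sqrt{F} = \left(-5\right) \left(- \frac{1}{16}\right) \sqrt{F} = \frac{5 \sqrt{F}}{16}$)
$\left(t - 21511\right) \left(- \frac{84372}{-70119} + E{\left(-526 \right)}\right) = \left(484013 - 21511\right) \left(- \frac{84372}{-70119} + \frac{5 \sqrt{-526}}{16}\right) = 462502 \left(\left(-84372\right) \left(- \frac{1}{70119}\right) + \frac{5 i \sqrt{526}}{16}\right) = 462502 \left(\frac{28124}{23373} + \frac{5 i \sqrt{526}}{16}\right) = \frac{13007406248}{23373} + \frac{1156255 i \sqrt{526}}{8}$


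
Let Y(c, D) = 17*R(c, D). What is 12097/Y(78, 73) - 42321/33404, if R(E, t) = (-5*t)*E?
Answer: -10443514489/8083600980 ≈ -1.2919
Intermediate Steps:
R(E, t) = -5*E*t
Y(c, D) = -85*D*c (Y(c, D) = 17*(-5*c*D) = 17*(-5*D*c) = -85*D*c)
12097/Y(78, 73) - 42321/33404 = 12097/((-85*73*78)) - 42321/33404 = 12097/(-483990) - 42321*1/33404 = 12097*(-1/483990) - 42321/33404 = -12097/483990 - 42321/33404 = -10443514489/8083600980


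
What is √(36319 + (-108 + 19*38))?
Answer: √36933 ≈ 192.18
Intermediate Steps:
√(36319 + (-108 + 19*38)) = √(36319 + (-108 + 722)) = √(36319 + 614) = √36933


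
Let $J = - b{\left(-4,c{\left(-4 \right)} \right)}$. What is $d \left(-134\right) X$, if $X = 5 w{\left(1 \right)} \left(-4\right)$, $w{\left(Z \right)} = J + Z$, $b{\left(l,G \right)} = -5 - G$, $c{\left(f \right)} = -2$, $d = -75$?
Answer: $-804000$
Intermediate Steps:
$J = 3$ ($J = - (-5 - -2) = - (-5 + 2) = \left(-1\right) \left(-3\right) = 3$)
$w{\left(Z \right)} = 3 + Z$
$X = -80$ ($X = 5 \left(3 + 1\right) \left(-4\right) = 5 \cdot 4 \left(-4\right) = 20 \left(-4\right) = -80$)
$d \left(-134\right) X = \left(-75\right) \left(-134\right) \left(-80\right) = 10050 \left(-80\right) = -804000$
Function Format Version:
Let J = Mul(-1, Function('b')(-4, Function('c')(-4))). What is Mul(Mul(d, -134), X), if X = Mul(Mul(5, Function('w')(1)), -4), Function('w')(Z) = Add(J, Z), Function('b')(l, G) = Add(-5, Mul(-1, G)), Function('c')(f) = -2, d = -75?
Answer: -804000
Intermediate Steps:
J = 3 (J = Mul(-1, Add(-5, Mul(-1, -2))) = Mul(-1, Add(-5, 2)) = Mul(-1, -3) = 3)
Function('w')(Z) = Add(3, Z)
X = -80 (X = Mul(Mul(5, Add(3, 1)), -4) = Mul(Mul(5, 4), -4) = Mul(20, -4) = -80)
Mul(Mul(d, -134), X) = Mul(Mul(-75, -134), -80) = Mul(10050, -80) = -804000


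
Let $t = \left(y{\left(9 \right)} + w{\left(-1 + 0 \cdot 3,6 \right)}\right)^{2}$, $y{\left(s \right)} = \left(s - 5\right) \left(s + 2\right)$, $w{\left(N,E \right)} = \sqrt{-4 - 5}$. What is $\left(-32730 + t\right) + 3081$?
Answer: $-27722 + 264 i \approx -27722.0 + 264.0 i$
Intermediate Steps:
$w{\left(N,E \right)} = 3 i$ ($w{\left(N,E \right)} = \sqrt{-9} = 3 i$)
$y{\left(s \right)} = \left(-5 + s\right) \left(2 + s\right)$
$t = \left(44 + 3 i\right)^{2}$ ($t = \left(\left(-10 + 9^{2} - 27\right) + 3 i\right)^{2} = \left(\left(-10 + 81 - 27\right) + 3 i\right)^{2} = \left(44 + 3 i\right)^{2} \approx 1927.0 + 264.0 i$)
$\left(-32730 + t\right) + 3081 = \left(-32730 + \left(1927 + 264 i\right)\right) + 3081 = \left(-30803 + 264 i\right) + 3081 = -27722 + 264 i$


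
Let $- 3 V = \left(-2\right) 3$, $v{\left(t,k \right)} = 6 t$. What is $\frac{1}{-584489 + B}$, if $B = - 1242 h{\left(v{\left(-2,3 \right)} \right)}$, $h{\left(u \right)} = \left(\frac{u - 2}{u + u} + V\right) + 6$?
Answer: $- \frac{2}{1190299} \approx -1.6802 \cdot 10^{-6}$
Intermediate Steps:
$V = 2$ ($V = - \frac{\left(-2\right) 3}{3} = \left(- \frac{1}{3}\right) \left(-6\right) = 2$)
$h{\left(u \right)} = 8 + \frac{-2 + u}{2 u}$ ($h{\left(u \right)} = \left(\frac{u - 2}{u + u} + 2\right) + 6 = \left(\frac{-2 + u}{2 u} + 2\right) + 6 = \left(2 + \frac{-2 + u}{2 u}\right) + 6 = 8 + \frac{-2 + u}{2 u}$)
$B = - \frac{21321}{2}$ ($B = - 1242 \left(\frac{17}{2} - \frac{1}{6 \left(-2\right)}\right) = - 1242 \left(\frac{17}{2} - \frac{1}{-12}\right) = - 1242 \left(\frac{17}{2} - - \frac{1}{12}\right) = - 1242 \left(\frac{17}{2} + \frac{1}{12}\right) = \left(-1242\right) \frac{103}{12} = - \frac{21321}{2} \approx -10661.0$)
$\frac{1}{-584489 + B} = \frac{1}{-584489 - \frac{21321}{2}} = \frac{1}{- \frac{1190299}{2}} = - \frac{2}{1190299}$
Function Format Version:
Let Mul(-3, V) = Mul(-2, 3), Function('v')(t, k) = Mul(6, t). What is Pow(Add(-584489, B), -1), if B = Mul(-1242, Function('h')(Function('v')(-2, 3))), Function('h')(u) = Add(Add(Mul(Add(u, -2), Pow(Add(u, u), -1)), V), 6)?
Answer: Rational(-2, 1190299) ≈ -1.6802e-6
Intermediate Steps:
V = 2 (V = Mul(Rational(-1, 3), Mul(-2, 3)) = Mul(Rational(-1, 3), -6) = 2)
Function('h')(u) = Add(8, Mul(Rational(1, 2), Pow(u, -1), Add(-2, u))) (Function('h')(u) = Add(Add(Mul(Add(u, -2), Pow(Add(u, u), -1)), 2), 6) = Add(Add(Mul(Add(-2, u), Pow(Mul(2, u), -1)), 2), 6) = Add(Add(Mul(Add(-2, u), Mul(Rational(1, 2), Pow(u, -1))), 2), 6) = Add(Add(Mul(Rational(1, 2), Pow(u, -1), Add(-2, u)), 2), 6) = Add(Add(2, Mul(Rational(1, 2), Pow(u, -1), Add(-2, u))), 6) = Add(8, Mul(Rational(1, 2), Pow(u, -1), Add(-2, u))))
B = Rational(-21321, 2) (B = Mul(-1242, Add(Rational(17, 2), Mul(-1, Pow(Mul(6, -2), -1)))) = Mul(-1242, Add(Rational(17, 2), Mul(-1, Pow(-12, -1)))) = Mul(-1242, Add(Rational(17, 2), Mul(-1, Rational(-1, 12)))) = Mul(-1242, Add(Rational(17, 2), Rational(1, 12))) = Mul(-1242, Rational(103, 12)) = Rational(-21321, 2) ≈ -10661.)
Pow(Add(-584489, B), -1) = Pow(Add(-584489, Rational(-21321, 2)), -1) = Pow(Rational(-1190299, 2), -1) = Rational(-2, 1190299)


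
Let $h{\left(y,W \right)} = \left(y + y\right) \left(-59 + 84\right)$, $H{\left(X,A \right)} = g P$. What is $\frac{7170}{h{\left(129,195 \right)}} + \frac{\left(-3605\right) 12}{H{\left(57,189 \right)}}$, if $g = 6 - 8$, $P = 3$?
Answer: $\frac{1550389}{215} \approx 7211.1$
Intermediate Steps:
$g = -2$ ($g = 6 - 8 = -2$)
$H{\left(X,A \right)} = -6$ ($H{\left(X,A \right)} = \left(-2\right) 3 = -6$)
$h{\left(y,W \right)} = 50 y$ ($h{\left(y,W \right)} = 2 y 25 = 50 y$)
$\frac{7170}{h{\left(129,195 \right)}} + \frac{\left(-3605\right) 12}{H{\left(57,189 \right)}} = \frac{7170}{50 \cdot 129} + \frac{\left(-3605\right) 12}{-6} = \frac{7170}{6450} - -7210 = 7170 \cdot \frac{1}{6450} + 7210 = \frac{239}{215} + 7210 = \frac{1550389}{215}$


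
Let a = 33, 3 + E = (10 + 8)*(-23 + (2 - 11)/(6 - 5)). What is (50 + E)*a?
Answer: -17457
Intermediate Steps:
E = -579 (E = -3 + (10 + 8)*(-23 + (2 - 11)/(6 - 5)) = -3 + 18*(-23 - 9/1) = -3 + 18*(-23 - 9*1) = -3 + 18*(-23 - 9) = -3 + 18*(-32) = -3 - 576 = -579)
(50 + E)*a = (50 - 579)*33 = -529*33 = -17457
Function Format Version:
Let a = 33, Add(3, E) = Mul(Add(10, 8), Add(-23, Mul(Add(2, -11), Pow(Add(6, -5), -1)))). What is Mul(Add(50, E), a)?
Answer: -17457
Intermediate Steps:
E = -579 (E = Add(-3, Mul(Add(10, 8), Add(-23, Mul(Add(2, -11), Pow(Add(6, -5), -1))))) = Add(-3, Mul(18, Add(-23, Mul(-9, Pow(1, -1))))) = Add(-3, Mul(18, Add(-23, Mul(-9, 1)))) = Add(-3, Mul(18, Add(-23, -9))) = Add(-3, Mul(18, -32)) = Add(-3, -576) = -579)
Mul(Add(50, E), a) = Mul(Add(50, -579), 33) = Mul(-529, 33) = -17457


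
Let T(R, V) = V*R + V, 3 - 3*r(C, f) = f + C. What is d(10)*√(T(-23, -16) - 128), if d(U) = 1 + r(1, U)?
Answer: -20*√14/3 ≈ -24.944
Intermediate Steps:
r(C, f) = 1 - C/3 - f/3 (r(C, f) = 1 - (f + C)/3 = 1 - (C + f)/3 = 1 + (-C/3 - f/3) = 1 - C/3 - f/3)
d(U) = 5/3 - U/3 (d(U) = 1 + (1 - ⅓*1 - U/3) = 1 + (1 - ⅓ - U/3) = 1 + (⅔ - U/3) = 5/3 - U/3)
T(R, V) = V + R*V (T(R, V) = R*V + V = V + R*V)
d(10)*√(T(-23, -16) - 128) = (5/3 - ⅓*10)*√(-16*(1 - 23) - 128) = (5/3 - 10/3)*√(-16*(-22) - 128) = -5*√(352 - 128)/3 = -20*√14/3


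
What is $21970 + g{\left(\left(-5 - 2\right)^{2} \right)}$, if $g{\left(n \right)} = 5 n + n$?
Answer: $22264$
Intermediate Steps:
$g{\left(n \right)} = 6 n$
$21970 + g{\left(\left(-5 - 2\right)^{2} \right)} = 21970 + 6 \left(-5 - 2\right)^{2} = 21970 + 6 \left(-7\right)^{2} = 21970 + 6 \cdot 49 = 21970 + 294 = 22264$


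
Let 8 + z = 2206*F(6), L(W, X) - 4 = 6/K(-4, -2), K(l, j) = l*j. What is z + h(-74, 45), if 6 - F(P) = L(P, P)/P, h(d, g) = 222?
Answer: 140443/12 ≈ 11704.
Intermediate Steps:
K(l, j) = j*l
L(W, X) = 19/4 (L(W, X) = 4 + 6/((-2*(-4))) = 4 + 6/8 = 4 + 6*(⅛) = 4 + ¾ = 19/4)
F(P) = 6 - 19/(4*P)
z = 137779/12 (z = -8 + 2206*(6 - 19/4/6) = -8 + 2206*(6 - 19/4*⅙) = -8 + 2206*(6 - 19/24) = -8 + 2206*(125/24) = -8 + 137875/12 = 137779/12 ≈ 11482.)
z + h(-74, 45) = 137779/12 + 222 = 140443/12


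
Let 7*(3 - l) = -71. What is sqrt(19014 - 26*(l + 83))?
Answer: 340*sqrt(7)/7 ≈ 128.51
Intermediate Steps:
l = 92/7 (l = 3 - 1/7*(-71) = 3 + 71/7 = 92/7 ≈ 13.143)
sqrt(19014 - 26*(l + 83)) = sqrt(19014 - 26*(92/7 + 83)) = sqrt(19014 - 26*673/7) = sqrt(19014 - 17498/7) = sqrt(115600/7) = 340*sqrt(7)/7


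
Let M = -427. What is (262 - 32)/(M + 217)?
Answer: -23/21 ≈ -1.0952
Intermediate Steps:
(262 - 32)/(M + 217) = (262 - 32)/(-427 + 217) = 230/(-210) = 230*(-1/210) = -23/21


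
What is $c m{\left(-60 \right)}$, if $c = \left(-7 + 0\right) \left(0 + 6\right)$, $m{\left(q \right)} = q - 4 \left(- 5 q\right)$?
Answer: $52920$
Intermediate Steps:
$m{\left(q \right)} = 21 q$ ($m{\left(q \right)} = q + 20 q = 21 q$)
$c = -42$ ($c = \left(-7\right) 6 = -42$)
$c m{\left(-60 \right)} = - 42 \cdot 21 \left(-60\right) = \left(-42\right) \left(-1260\right) = 52920$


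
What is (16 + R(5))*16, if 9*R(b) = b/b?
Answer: 2320/9 ≈ 257.78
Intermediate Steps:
R(b) = 1/9 (R(b) = (b/b)/9 = (1/9)*1 = 1/9)
(16 + R(5))*16 = (16 + 1/9)*16 = (145/9)*16 = 2320/9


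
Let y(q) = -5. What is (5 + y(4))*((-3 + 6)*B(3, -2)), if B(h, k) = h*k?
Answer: 0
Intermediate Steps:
(5 + y(4))*((-3 + 6)*B(3, -2)) = (5 - 5)*((-3 + 6)*(3*(-2))) = 0*(3*(-6)) = 0*(-18) = 0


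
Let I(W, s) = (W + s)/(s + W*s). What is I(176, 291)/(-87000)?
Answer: -467/4481109000 ≈ -1.0422e-7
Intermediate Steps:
I(W, s) = (W + s)/(s + W*s)
I(176, 291)/(-87000) = ((176 + 291)/(291*(1 + 176)))/(-87000) = ((1/291)*467/177)*(-1/87000) = ((1/291)*(1/177)*467)*(-1/87000) = (467/51507)*(-1/87000) = -467/4481109000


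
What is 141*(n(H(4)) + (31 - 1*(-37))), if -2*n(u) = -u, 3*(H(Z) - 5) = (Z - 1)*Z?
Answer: 20445/2 ≈ 10223.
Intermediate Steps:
H(Z) = 5 + Z*(-1 + Z)/3 (H(Z) = 5 + ((Z - 1)*Z)/3 = 5 + ((-1 + Z)*Z)/3 = 5 + (Z*(-1 + Z))/3 = 5 + Z*(-1 + Z)/3)
n(u) = u/2 (n(u) = -(-1)*u/2 = u/2)
141*(n(H(4)) + (31 - 1*(-37))) = 141*((5 - 1/3*4 + (1/3)*4**2)/2 + (31 - 1*(-37))) = 141*((5 - 4/3 + (1/3)*16)/2 + (31 + 37)) = 141*((5 - 4/3 + 16/3)/2 + 68) = 141*((1/2)*9 + 68) = 141*(9/2 + 68) = 141*(145/2) = 20445/2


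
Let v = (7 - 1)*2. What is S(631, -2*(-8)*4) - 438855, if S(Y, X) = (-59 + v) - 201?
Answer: -439103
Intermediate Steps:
v = 12 (v = 6*2 = 12)
S(Y, X) = -248 (S(Y, X) = (-59 + 12) - 201 = -47 - 201 = -248)
S(631, -2*(-8)*4) - 438855 = -248 - 438855 = -439103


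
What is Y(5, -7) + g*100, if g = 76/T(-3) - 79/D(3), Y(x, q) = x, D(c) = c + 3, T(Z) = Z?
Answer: -3845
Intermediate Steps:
D(c) = 3 + c
g = -77/2 (g = 76/(-3) - 79/(3 + 3) = 76*(-1/3) - 79/6 = -76/3 - 79*1/6 = -76/3 - 79/6 = -77/2 ≈ -38.500)
Y(5, -7) + g*100 = 5 - 77/2*100 = 5 - 3850 = -3845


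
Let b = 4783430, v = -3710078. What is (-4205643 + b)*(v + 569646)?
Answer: -1814500783984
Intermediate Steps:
(-4205643 + b)*(v + 569646) = (-4205643 + 4783430)*(-3710078 + 569646) = 577787*(-3140432) = -1814500783984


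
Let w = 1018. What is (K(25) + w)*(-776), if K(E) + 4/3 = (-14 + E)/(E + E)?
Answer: -59182804/75 ≈ -7.8910e+5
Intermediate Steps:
K(E) = -4/3 + (-14 + E)/(2*E) (K(E) = -4/3 + (-14 + E)/(E + E) = -4/3 + (-14 + E)/((2*E)) = -4/3 + (-14 + E)*(1/(2*E)) = -4/3 + (-14 + E)/(2*E))
(K(25) + w)*(-776) = ((-⅚ - 7/25) + 1018)*(-776) = (-167/150 + 1018)*(-776) = (152533/150)*(-776) = -59182804/75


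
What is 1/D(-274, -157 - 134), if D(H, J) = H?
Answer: -1/274 ≈ -0.0036496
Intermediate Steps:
1/D(-274, -157 - 134) = 1/(-274) = -1/274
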